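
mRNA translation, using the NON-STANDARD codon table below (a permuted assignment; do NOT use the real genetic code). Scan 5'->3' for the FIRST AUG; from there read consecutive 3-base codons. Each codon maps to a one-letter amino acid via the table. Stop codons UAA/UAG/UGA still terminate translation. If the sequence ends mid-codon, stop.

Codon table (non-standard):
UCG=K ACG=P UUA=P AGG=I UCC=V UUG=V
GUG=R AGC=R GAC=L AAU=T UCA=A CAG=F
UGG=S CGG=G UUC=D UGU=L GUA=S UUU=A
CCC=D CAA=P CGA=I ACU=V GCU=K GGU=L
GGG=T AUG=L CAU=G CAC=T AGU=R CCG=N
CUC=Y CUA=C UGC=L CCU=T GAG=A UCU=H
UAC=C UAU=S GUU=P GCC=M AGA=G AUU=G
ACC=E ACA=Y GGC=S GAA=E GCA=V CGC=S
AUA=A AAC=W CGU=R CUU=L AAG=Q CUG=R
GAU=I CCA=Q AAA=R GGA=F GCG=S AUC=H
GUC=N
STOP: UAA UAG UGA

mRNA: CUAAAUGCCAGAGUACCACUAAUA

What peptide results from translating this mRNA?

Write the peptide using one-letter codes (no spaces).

start AUG at pos 4
pos 4: AUG -> L; peptide=L
pos 7: CCA -> Q; peptide=LQ
pos 10: GAG -> A; peptide=LQA
pos 13: UAC -> C; peptide=LQAC
pos 16: CAC -> T; peptide=LQACT
pos 19: UAA -> STOP

Answer: LQACT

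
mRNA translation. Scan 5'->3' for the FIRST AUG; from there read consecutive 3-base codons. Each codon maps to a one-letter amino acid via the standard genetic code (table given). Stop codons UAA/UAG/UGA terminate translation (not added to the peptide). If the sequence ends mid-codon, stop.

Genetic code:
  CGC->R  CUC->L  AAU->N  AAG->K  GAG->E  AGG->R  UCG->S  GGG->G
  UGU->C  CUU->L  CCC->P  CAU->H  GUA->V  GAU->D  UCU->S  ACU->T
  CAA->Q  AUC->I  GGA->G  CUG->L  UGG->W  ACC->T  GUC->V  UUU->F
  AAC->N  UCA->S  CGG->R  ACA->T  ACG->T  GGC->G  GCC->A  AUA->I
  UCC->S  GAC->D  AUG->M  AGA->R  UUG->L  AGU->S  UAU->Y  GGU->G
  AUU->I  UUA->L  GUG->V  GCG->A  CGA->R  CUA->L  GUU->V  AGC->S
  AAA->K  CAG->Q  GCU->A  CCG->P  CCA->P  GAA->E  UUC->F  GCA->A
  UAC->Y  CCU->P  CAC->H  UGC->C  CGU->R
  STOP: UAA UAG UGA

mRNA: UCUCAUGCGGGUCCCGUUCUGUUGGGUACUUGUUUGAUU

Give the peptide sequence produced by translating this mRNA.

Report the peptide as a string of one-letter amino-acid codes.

Answer: MRVPFCWVLV

Derivation:
start AUG at pos 4
pos 4: AUG -> M; peptide=M
pos 7: CGG -> R; peptide=MR
pos 10: GUC -> V; peptide=MRV
pos 13: CCG -> P; peptide=MRVP
pos 16: UUC -> F; peptide=MRVPF
pos 19: UGU -> C; peptide=MRVPFC
pos 22: UGG -> W; peptide=MRVPFCW
pos 25: GUA -> V; peptide=MRVPFCWV
pos 28: CUU -> L; peptide=MRVPFCWVL
pos 31: GUU -> V; peptide=MRVPFCWVLV
pos 34: UGA -> STOP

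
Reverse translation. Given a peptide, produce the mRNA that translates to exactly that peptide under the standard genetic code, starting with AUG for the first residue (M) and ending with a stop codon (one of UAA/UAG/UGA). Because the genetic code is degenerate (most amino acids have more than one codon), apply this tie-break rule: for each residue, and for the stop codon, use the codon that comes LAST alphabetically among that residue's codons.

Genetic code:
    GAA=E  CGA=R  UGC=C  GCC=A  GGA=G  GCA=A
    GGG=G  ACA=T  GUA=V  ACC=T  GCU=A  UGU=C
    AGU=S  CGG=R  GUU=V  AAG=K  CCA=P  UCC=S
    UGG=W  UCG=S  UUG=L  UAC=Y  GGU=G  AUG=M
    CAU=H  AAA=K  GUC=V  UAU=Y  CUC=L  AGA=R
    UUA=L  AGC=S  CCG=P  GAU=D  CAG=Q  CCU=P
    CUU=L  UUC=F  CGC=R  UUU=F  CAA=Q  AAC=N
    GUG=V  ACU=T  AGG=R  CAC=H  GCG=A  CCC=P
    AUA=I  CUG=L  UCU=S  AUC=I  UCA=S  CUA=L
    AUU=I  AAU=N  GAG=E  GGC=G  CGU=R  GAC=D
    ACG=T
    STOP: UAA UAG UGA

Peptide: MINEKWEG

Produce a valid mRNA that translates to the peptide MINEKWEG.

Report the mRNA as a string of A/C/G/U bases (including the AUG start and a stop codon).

residue 1: M -> AUG (start codon)
residue 2: I codons sorted = AUA,AUC,AUU -> pick last = AUU
residue 3: N codons sorted = AAC,AAU -> pick last = AAU
residue 4: E codons sorted = GAA,GAG -> pick last = GAG
residue 5: K codons sorted = AAA,AAG -> pick last = AAG
residue 6: W -> UGG (only codon)
residue 7: E codons sorted = GAA,GAG -> pick last = GAG
residue 8: G codons sorted = GGA,GGC,GGG,GGU -> pick last = GGU
terminator: stop codons sorted = UAA,UAG,UGA -> pick last = UGA

Answer: mRNA: AUGAUUAAUGAGAAGUGGGAGGGUUGA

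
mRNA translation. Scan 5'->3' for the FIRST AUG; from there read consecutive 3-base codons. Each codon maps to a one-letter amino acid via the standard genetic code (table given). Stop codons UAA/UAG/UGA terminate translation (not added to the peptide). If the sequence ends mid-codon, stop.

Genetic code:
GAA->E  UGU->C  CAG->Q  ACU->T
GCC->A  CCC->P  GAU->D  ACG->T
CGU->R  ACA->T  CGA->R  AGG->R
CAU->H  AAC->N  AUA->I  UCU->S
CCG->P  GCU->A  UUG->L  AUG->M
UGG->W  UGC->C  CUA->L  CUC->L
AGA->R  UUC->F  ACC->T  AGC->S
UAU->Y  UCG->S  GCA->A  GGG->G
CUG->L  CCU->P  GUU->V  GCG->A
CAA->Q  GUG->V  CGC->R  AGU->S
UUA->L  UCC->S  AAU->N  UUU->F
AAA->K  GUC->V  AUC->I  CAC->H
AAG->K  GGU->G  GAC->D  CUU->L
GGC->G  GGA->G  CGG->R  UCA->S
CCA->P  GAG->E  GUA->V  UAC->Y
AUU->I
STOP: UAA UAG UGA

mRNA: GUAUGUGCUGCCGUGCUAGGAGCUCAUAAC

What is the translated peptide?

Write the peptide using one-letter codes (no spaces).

start AUG at pos 2
pos 2: AUG -> M; peptide=M
pos 5: UGC -> C; peptide=MC
pos 8: UGC -> C; peptide=MCC
pos 11: CGU -> R; peptide=MCCR
pos 14: GCU -> A; peptide=MCCRA
pos 17: AGG -> R; peptide=MCCRAR
pos 20: AGC -> S; peptide=MCCRARS
pos 23: UCA -> S; peptide=MCCRARSS
pos 26: UAA -> STOP

Answer: MCCRARSS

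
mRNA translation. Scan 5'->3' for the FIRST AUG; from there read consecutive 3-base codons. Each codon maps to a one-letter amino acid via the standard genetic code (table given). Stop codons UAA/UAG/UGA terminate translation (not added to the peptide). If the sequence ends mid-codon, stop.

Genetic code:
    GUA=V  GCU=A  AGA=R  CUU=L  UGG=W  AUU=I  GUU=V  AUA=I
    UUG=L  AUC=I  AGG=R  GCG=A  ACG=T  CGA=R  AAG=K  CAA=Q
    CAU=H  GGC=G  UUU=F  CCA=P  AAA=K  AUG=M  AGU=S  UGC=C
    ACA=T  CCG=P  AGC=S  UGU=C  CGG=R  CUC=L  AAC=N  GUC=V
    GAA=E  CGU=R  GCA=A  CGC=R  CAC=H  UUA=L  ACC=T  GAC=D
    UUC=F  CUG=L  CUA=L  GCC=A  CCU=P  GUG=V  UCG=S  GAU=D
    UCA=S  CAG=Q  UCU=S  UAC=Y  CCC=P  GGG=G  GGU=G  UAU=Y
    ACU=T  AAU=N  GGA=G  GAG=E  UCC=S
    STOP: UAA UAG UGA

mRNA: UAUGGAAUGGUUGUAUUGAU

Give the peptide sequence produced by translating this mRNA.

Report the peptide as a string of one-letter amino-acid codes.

start AUG at pos 1
pos 1: AUG -> M; peptide=M
pos 4: GAA -> E; peptide=ME
pos 7: UGG -> W; peptide=MEW
pos 10: UUG -> L; peptide=MEWL
pos 13: UAU -> Y; peptide=MEWLY
pos 16: UGA -> STOP

Answer: MEWLY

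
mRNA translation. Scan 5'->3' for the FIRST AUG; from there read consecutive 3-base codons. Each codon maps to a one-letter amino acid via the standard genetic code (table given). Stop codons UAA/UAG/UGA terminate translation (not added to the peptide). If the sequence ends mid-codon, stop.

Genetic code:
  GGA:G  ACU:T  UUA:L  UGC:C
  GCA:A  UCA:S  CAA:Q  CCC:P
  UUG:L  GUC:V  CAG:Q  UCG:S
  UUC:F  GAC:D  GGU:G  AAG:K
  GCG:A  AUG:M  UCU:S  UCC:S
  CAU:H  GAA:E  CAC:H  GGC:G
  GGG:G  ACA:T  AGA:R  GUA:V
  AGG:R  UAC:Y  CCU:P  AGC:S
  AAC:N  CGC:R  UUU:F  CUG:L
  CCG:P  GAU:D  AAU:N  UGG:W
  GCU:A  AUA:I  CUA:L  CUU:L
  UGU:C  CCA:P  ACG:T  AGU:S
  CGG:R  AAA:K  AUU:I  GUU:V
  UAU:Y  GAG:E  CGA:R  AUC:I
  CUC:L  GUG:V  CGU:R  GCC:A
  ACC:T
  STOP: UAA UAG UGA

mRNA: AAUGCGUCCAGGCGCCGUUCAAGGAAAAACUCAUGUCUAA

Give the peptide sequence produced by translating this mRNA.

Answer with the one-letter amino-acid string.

start AUG at pos 1
pos 1: AUG -> M; peptide=M
pos 4: CGU -> R; peptide=MR
pos 7: CCA -> P; peptide=MRP
pos 10: GGC -> G; peptide=MRPG
pos 13: GCC -> A; peptide=MRPGA
pos 16: GUU -> V; peptide=MRPGAV
pos 19: CAA -> Q; peptide=MRPGAVQ
pos 22: GGA -> G; peptide=MRPGAVQG
pos 25: AAA -> K; peptide=MRPGAVQGK
pos 28: ACU -> T; peptide=MRPGAVQGKT
pos 31: CAU -> H; peptide=MRPGAVQGKTH
pos 34: GUC -> V; peptide=MRPGAVQGKTHV
pos 37: UAA -> STOP

Answer: MRPGAVQGKTHV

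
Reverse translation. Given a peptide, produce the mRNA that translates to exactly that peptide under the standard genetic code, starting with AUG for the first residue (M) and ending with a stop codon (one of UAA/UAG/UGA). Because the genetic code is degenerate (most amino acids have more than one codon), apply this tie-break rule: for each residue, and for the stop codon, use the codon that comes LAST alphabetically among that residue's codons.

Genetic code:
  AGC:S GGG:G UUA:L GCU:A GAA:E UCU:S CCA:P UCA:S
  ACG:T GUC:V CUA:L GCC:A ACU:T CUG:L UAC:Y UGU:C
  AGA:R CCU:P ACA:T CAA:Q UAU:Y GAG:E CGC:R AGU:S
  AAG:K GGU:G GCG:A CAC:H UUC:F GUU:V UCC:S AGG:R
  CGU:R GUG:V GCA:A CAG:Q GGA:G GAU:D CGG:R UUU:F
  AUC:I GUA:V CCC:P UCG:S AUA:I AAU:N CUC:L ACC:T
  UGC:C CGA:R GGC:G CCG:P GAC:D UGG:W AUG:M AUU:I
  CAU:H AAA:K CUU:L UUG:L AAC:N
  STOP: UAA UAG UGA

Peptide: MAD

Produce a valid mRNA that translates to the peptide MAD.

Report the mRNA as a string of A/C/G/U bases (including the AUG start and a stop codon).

residue 1: M -> AUG (start codon)
residue 2: A codons sorted = GCA,GCC,GCG,GCU -> pick last = GCU
residue 3: D codons sorted = GAC,GAU -> pick last = GAU
terminator: stop codons sorted = UAA,UAG,UGA -> pick last = UGA

Answer: mRNA: AUGGCUGAUUGA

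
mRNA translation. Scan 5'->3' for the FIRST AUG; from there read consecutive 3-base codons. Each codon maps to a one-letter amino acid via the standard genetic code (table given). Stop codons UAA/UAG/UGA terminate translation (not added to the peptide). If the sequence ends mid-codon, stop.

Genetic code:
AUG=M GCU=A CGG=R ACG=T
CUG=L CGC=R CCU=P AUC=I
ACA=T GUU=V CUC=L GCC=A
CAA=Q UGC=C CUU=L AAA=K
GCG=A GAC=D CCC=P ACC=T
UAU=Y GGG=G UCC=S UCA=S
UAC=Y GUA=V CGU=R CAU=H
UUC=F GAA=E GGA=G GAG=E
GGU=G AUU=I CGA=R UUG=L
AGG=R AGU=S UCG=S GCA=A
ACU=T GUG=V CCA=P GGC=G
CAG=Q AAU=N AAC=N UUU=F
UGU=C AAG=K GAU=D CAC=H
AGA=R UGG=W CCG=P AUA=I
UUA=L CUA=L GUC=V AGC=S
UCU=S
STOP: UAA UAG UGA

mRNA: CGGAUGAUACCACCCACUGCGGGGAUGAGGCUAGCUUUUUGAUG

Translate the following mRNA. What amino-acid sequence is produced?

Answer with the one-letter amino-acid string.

Answer: MIPPTAGMRLAF

Derivation:
start AUG at pos 3
pos 3: AUG -> M; peptide=M
pos 6: AUA -> I; peptide=MI
pos 9: CCA -> P; peptide=MIP
pos 12: CCC -> P; peptide=MIPP
pos 15: ACU -> T; peptide=MIPPT
pos 18: GCG -> A; peptide=MIPPTA
pos 21: GGG -> G; peptide=MIPPTAG
pos 24: AUG -> M; peptide=MIPPTAGM
pos 27: AGG -> R; peptide=MIPPTAGMR
pos 30: CUA -> L; peptide=MIPPTAGMRL
pos 33: GCU -> A; peptide=MIPPTAGMRLA
pos 36: UUU -> F; peptide=MIPPTAGMRLAF
pos 39: UGA -> STOP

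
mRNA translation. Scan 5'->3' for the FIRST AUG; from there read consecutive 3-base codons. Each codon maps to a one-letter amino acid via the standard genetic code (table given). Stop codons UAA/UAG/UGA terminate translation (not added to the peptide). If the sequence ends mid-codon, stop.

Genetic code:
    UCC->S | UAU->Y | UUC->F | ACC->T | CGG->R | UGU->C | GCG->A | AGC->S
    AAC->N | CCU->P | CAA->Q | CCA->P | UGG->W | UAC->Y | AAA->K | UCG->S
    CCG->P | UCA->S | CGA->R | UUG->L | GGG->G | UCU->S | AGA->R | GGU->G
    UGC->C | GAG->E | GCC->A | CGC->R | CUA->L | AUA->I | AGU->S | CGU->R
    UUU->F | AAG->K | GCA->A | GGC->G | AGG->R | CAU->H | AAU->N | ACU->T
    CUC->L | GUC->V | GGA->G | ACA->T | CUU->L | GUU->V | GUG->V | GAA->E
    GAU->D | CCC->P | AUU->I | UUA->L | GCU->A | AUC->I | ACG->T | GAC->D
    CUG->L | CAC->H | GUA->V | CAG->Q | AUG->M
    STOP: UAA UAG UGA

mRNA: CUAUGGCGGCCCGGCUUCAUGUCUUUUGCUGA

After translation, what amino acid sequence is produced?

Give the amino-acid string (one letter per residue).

start AUG at pos 2
pos 2: AUG -> M; peptide=M
pos 5: GCG -> A; peptide=MA
pos 8: GCC -> A; peptide=MAA
pos 11: CGG -> R; peptide=MAAR
pos 14: CUU -> L; peptide=MAARL
pos 17: CAU -> H; peptide=MAARLH
pos 20: GUC -> V; peptide=MAARLHV
pos 23: UUU -> F; peptide=MAARLHVF
pos 26: UGC -> C; peptide=MAARLHVFC
pos 29: UGA -> STOP

Answer: MAARLHVFC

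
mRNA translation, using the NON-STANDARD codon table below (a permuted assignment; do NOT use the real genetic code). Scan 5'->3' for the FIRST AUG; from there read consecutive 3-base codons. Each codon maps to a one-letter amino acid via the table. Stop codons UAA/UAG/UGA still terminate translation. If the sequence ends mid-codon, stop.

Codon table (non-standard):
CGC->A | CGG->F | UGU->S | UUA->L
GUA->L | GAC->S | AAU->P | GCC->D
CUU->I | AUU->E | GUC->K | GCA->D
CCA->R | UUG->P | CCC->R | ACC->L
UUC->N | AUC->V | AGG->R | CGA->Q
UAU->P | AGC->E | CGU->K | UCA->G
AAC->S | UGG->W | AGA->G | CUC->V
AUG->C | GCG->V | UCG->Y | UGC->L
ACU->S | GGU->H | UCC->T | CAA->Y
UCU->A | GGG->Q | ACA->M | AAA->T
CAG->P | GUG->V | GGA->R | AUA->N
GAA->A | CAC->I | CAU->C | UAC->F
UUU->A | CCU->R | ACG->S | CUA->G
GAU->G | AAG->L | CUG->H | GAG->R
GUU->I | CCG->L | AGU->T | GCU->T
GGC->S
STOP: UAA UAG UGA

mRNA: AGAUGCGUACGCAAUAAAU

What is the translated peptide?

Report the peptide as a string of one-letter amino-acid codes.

start AUG at pos 2
pos 2: AUG -> C; peptide=C
pos 5: CGU -> K; peptide=CK
pos 8: ACG -> S; peptide=CKS
pos 11: CAA -> Y; peptide=CKSY
pos 14: UAA -> STOP

Answer: CKSY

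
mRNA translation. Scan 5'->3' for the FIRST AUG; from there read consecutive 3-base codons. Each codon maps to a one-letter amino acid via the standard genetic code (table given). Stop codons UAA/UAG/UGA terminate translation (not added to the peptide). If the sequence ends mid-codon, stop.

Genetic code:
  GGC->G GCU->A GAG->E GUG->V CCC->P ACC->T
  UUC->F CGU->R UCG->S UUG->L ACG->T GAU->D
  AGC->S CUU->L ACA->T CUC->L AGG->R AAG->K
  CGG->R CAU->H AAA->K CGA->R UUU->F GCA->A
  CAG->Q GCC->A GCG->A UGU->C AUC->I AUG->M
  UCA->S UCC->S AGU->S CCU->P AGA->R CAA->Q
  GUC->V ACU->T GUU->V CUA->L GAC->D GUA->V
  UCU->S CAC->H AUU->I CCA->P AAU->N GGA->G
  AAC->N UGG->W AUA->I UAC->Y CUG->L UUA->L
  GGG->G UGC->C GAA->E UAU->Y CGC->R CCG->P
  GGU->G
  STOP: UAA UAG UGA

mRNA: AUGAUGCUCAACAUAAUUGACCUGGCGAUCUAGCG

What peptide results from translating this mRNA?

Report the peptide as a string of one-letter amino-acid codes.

start AUG at pos 0
pos 0: AUG -> M; peptide=M
pos 3: AUG -> M; peptide=MM
pos 6: CUC -> L; peptide=MML
pos 9: AAC -> N; peptide=MMLN
pos 12: AUA -> I; peptide=MMLNI
pos 15: AUU -> I; peptide=MMLNII
pos 18: GAC -> D; peptide=MMLNIID
pos 21: CUG -> L; peptide=MMLNIIDL
pos 24: GCG -> A; peptide=MMLNIIDLA
pos 27: AUC -> I; peptide=MMLNIIDLAI
pos 30: UAG -> STOP

Answer: MMLNIIDLAI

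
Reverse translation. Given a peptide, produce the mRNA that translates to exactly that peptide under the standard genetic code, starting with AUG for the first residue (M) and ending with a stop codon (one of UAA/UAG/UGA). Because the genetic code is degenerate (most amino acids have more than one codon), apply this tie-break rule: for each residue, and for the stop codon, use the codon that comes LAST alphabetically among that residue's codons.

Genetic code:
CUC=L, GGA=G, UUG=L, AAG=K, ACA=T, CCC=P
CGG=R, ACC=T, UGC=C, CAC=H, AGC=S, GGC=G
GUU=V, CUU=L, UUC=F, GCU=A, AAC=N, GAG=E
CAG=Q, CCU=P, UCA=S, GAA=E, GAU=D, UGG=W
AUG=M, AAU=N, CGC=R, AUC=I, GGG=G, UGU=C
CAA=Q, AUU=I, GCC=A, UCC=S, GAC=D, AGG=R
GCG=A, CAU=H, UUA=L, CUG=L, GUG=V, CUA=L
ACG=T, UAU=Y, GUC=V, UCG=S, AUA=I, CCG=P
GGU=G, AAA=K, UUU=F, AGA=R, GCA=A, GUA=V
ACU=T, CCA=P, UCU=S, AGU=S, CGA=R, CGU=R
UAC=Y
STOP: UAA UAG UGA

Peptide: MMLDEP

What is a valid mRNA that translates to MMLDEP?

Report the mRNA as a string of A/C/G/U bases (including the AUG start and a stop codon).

Answer: mRNA: AUGAUGUUGGAUGAGCCUUGA

Derivation:
residue 1: M -> AUG (start codon)
residue 2: M -> AUG (only codon)
residue 3: L codons sorted = CUA,CUC,CUG,CUU,UUA,UUG -> pick last = UUG
residue 4: D codons sorted = GAC,GAU -> pick last = GAU
residue 5: E codons sorted = GAA,GAG -> pick last = GAG
residue 6: P codons sorted = CCA,CCC,CCG,CCU -> pick last = CCU
terminator: stop codons sorted = UAA,UAG,UGA -> pick last = UGA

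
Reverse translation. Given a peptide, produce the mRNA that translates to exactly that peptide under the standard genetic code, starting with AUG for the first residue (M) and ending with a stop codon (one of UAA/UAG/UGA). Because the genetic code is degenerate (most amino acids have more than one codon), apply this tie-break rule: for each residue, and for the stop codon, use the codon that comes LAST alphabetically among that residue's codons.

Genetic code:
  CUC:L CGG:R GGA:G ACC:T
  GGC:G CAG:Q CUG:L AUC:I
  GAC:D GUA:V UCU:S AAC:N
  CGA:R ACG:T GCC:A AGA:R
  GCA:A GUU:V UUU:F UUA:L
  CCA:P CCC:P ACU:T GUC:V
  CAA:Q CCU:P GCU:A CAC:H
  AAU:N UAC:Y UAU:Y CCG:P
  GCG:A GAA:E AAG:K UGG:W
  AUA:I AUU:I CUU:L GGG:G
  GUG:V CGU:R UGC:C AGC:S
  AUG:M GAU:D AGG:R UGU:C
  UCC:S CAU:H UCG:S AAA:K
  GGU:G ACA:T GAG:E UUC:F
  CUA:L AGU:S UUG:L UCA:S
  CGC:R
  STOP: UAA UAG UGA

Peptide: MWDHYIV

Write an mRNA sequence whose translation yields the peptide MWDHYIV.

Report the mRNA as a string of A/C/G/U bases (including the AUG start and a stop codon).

Answer: mRNA: AUGUGGGAUCAUUAUAUUGUUUGA

Derivation:
residue 1: M -> AUG (start codon)
residue 2: W -> UGG (only codon)
residue 3: D codons sorted = GAC,GAU -> pick last = GAU
residue 4: H codons sorted = CAC,CAU -> pick last = CAU
residue 5: Y codons sorted = UAC,UAU -> pick last = UAU
residue 6: I codons sorted = AUA,AUC,AUU -> pick last = AUU
residue 7: V codons sorted = GUA,GUC,GUG,GUU -> pick last = GUU
terminator: stop codons sorted = UAA,UAG,UGA -> pick last = UGA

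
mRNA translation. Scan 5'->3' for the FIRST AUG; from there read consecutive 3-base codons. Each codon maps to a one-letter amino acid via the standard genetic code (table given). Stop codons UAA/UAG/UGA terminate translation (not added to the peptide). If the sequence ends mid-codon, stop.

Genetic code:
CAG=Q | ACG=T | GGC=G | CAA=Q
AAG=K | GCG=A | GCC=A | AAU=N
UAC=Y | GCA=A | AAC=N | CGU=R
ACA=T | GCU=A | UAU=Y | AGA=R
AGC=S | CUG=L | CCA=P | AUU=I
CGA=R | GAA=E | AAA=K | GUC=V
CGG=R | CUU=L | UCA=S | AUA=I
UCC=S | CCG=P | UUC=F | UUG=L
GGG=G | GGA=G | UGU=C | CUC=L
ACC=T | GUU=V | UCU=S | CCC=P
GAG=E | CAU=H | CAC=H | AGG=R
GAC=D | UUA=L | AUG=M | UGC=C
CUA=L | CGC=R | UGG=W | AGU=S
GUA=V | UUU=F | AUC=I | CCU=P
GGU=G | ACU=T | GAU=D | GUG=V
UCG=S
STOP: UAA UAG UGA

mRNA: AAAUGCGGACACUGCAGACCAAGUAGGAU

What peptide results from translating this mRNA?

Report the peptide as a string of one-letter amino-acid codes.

Answer: MRTLQTK

Derivation:
start AUG at pos 2
pos 2: AUG -> M; peptide=M
pos 5: CGG -> R; peptide=MR
pos 8: ACA -> T; peptide=MRT
pos 11: CUG -> L; peptide=MRTL
pos 14: CAG -> Q; peptide=MRTLQ
pos 17: ACC -> T; peptide=MRTLQT
pos 20: AAG -> K; peptide=MRTLQTK
pos 23: UAG -> STOP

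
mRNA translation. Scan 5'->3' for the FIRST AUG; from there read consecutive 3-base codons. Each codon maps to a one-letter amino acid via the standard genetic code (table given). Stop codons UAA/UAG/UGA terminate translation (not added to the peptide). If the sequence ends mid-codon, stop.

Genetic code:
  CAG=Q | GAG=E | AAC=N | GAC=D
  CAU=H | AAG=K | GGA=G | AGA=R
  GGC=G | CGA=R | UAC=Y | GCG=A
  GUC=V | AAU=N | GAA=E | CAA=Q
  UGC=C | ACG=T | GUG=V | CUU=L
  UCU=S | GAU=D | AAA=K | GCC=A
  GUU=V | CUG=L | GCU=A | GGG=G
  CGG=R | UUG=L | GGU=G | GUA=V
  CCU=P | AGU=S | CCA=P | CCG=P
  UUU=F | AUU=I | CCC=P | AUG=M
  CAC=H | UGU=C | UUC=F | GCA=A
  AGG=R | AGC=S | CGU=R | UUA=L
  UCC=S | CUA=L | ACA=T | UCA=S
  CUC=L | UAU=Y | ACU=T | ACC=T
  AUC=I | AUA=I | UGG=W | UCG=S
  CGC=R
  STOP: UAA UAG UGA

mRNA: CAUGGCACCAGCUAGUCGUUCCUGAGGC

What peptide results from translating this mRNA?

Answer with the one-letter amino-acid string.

Answer: MAPASRS

Derivation:
start AUG at pos 1
pos 1: AUG -> M; peptide=M
pos 4: GCA -> A; peptide=MA
pos 7: CCA -> P; peptide=MAP
pos 10: GCU -> A; peptide=MAPA
pos 13: AGU -> S; peptide=MAPAS
pos 16: CGU -> R; peptide=MAPASR
pos 19: UCC -> S; peptide=MAPASRS
pos 22: UGA -> STOP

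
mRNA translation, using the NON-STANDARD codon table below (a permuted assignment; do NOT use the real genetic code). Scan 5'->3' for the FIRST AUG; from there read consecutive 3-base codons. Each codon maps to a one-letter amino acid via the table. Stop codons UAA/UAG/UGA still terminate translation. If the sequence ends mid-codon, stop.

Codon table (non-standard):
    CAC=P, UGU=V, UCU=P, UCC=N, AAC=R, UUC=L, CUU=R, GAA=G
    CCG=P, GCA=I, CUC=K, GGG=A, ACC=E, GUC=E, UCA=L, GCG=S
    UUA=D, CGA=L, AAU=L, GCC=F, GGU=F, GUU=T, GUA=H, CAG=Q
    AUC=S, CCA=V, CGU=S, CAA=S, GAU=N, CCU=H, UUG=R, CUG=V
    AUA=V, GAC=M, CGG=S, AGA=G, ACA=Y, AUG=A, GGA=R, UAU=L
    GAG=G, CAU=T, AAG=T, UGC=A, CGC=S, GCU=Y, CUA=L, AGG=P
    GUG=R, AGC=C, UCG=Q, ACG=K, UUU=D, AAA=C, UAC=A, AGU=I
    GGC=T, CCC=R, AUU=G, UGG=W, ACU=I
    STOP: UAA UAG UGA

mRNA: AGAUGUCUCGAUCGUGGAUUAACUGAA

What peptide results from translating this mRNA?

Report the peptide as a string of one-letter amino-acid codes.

start AUG at pos 2
pos 2: AUG -> A; peptide=A
pos 5: UCU -> P; peptide=AP
pos 8: CGA -> L; peptide=APL
pos 11: UCG -> Q; peptide=APLQ
pos 14: UGG -> W; peptide=APLQW
pos 17: AUU -> G; peptide=APLQWG
pos 20: AAC -> R; peptide=APLQWGR
pos 23: UGA -> STOP

Answer: APLQWGR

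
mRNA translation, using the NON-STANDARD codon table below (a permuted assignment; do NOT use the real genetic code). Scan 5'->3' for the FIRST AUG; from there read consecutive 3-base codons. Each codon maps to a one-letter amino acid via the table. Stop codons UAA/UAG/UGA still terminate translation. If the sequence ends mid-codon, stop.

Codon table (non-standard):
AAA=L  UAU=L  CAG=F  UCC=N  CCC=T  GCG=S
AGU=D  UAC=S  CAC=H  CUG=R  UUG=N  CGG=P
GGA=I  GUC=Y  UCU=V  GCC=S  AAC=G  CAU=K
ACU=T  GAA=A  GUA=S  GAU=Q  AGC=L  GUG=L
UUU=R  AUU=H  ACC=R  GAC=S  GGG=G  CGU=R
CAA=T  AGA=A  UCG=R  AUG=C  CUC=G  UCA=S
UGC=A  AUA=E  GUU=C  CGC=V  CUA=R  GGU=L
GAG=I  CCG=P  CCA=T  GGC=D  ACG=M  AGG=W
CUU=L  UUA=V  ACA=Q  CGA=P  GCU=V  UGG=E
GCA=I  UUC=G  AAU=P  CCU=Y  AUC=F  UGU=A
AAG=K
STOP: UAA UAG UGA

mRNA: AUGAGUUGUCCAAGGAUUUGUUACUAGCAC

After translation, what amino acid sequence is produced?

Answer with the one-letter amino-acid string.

Answer: CDATWHAS

Derivation:
start AUG at pos 0
pos 0: AUG -> C; peptide=C
pos 3: AGU -> D; peptide=CD
pos 6: UGU -> A; peptide=CDA
pos 9: CCA -> T; peptide=CDAT
pos 12: AGG -> W; peptide=CDATW
pos 15: AUU -> H; peptide=CDATWH
pos 18: UGU -> A; peptide=CDATWHA
pos 21: UAC -> S; peptide=CDATWHAS
pos 24: UAG -> STOP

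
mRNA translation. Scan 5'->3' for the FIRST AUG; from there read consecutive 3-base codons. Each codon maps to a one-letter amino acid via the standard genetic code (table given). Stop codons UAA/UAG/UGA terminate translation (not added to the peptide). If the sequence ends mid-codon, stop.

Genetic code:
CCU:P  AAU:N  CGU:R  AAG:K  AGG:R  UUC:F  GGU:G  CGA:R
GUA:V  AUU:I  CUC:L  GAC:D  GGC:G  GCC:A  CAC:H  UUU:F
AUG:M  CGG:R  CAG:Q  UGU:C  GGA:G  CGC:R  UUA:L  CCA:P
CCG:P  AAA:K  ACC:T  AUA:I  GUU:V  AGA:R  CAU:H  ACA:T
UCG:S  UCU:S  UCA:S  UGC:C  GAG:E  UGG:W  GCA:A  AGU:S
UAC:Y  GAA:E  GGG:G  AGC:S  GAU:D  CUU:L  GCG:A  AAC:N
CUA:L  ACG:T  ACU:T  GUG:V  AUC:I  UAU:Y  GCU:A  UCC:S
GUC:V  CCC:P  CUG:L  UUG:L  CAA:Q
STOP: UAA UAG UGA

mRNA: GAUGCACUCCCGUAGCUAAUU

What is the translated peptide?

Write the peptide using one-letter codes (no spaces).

start AUG at pos 1
pos 1: AUG -> M; peptide=M
pos 4: CAC -> H; peptide=MH
pos 7: UCC -> S; peptide=MHS
pos 10: CGU -> R; peptide=MHSR
pos 13: AGC -> S; peptide=MHSRS
pos 16: UAA -> STOP

Answer: MHSRS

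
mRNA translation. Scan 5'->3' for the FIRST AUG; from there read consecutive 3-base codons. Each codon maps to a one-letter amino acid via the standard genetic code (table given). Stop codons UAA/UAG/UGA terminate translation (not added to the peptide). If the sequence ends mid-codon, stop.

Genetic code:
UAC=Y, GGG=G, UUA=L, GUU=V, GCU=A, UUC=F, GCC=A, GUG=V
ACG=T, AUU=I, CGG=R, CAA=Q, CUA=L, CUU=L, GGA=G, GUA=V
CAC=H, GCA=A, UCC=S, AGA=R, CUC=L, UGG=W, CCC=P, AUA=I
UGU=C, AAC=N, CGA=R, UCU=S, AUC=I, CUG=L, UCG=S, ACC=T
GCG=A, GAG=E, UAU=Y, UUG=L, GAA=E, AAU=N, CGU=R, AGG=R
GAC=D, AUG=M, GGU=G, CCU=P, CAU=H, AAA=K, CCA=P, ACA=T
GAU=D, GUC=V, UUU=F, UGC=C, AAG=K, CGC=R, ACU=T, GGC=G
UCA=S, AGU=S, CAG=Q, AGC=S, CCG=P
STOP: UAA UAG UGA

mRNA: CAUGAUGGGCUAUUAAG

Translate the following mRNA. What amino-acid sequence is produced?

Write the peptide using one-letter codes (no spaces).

start AUG at pos 1
pos 1: AUG -> M; peptide=M
pos 4: AUG -> M; peptide=MM
pos 7: GGC -> G; peptide=MMG
pos 10: UAU -> Y; peptide=MMGY
pos 13: UAA -> STOP

Answer: MMGY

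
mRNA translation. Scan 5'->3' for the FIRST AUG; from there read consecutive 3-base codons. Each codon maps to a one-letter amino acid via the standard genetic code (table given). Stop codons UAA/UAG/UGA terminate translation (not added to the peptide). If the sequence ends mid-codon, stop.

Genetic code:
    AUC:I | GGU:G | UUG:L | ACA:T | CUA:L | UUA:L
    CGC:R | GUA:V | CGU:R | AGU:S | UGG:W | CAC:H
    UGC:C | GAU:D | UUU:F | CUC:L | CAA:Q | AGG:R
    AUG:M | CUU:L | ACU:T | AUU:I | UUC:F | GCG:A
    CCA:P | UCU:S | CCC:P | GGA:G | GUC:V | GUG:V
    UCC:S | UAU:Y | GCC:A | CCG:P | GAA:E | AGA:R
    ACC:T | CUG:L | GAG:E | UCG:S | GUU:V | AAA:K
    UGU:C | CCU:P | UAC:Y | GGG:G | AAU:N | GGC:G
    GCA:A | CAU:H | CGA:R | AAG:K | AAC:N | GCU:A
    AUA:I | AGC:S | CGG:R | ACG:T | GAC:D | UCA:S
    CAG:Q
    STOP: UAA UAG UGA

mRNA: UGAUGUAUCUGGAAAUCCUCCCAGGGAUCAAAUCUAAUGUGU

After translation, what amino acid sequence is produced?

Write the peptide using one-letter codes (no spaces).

Answer: MYLEILPGIKSNV

Derivation:
start AUG at pos 2
pos 2: AUG -> M; peptide=M
pos 5: UAU -> Y; peptide=MY
pos 8: CUG -> L; peptide=MYL
pos 11: GAA -> E; peptide=MYLE
pos 14: AUC -> I; peptide=MYLEI
pos 17: CUC -> L; peptide=MYLEIL
pos 20: CCA -> P; peptide=MYLEILP
pos 23: GGG -> G; peptide=MYLEILPG
pos 26: AUC -> I; peptide=MYLEILPGI
pos 29: AAA -> K; peptide=MYLEILPGIK
pos 32: UCU -> S; peptide=MYLEILPGIKS
pos 35: AAU -> N; peptide=MYLEILPGIKSN
pos 38: GUG -> V; peptide=MYLEILPGIKSNV
pos 41: only 1 nt remain (<3), stop (end of mRNA)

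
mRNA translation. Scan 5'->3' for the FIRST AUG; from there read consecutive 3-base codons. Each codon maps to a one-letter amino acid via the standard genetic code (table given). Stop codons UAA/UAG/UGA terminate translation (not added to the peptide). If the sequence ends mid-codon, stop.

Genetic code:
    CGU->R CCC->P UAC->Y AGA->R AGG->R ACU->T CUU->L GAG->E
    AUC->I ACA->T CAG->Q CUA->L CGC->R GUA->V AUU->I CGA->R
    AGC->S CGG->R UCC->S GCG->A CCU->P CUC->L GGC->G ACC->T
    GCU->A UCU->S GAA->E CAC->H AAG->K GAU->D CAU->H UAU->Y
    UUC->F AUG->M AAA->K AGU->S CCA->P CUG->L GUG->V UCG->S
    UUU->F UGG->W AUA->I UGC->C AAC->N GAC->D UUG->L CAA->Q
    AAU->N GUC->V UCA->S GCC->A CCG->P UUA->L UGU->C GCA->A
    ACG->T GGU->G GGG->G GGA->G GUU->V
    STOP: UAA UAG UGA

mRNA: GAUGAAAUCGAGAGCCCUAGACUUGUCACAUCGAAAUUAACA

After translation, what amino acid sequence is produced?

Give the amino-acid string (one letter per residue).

start AUG at pos 1
pos 1: AUG -> M; peptide=M
pos 4: AAA -> K; peptide=MK
pos 7: UCG -> S; peptide=MKS
pos 10: AGA -> R; peptide=MKSR
pos 13: GCC -> A; peptide=MKSRA
pos 16: CUA -> L; peptide=MKSRAL
pos 19: GAC -> D; peptide=MKSRALD
pos 22: UUG -> L; peptide=MKSRALDL
pos 25: UCA -> S; peptide=MKSRALDLS
pos 28: CAU -> H; peptide=MKSRALDLSH
pos 31: CGA -> R; peptide=MKSRALDLSHR
pos 34: AAU -> N; peptide=MKSRALDLSHRN
pos 37: UAA -> STOP

Answer: MKSRALDLSHRN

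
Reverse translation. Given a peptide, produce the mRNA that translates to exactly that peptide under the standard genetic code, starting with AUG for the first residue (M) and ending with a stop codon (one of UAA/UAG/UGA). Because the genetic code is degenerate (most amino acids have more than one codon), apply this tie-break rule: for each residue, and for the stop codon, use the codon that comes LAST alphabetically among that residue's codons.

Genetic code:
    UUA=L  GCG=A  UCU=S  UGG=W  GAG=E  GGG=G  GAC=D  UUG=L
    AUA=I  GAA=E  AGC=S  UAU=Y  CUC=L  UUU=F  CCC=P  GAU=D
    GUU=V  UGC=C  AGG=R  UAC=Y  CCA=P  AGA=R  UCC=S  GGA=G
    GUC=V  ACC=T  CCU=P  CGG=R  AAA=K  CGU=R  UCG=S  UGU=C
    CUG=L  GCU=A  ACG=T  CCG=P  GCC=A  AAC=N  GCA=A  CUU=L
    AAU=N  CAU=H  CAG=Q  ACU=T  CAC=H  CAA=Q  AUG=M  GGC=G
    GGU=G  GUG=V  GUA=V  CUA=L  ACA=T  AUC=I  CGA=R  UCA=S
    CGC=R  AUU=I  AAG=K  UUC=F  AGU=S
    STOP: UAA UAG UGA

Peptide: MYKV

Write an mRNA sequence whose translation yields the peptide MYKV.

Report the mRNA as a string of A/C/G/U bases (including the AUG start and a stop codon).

residue 1: M -> AUG (start codon)
residue 2: Y codons sorted = UAC,UAU -> pick last = UAU
residue 3: K codons sorted = AAA,AAG -> pick last = AAG
residue 4: V codons sorted = GUA,GUC,GUG,GUU -> pick last = GUU
terminator: stop codons sorted = UAA,UAG,UGA -> pick last = UGA

Answer: mRNA: AUGUAUAAGGUUUGA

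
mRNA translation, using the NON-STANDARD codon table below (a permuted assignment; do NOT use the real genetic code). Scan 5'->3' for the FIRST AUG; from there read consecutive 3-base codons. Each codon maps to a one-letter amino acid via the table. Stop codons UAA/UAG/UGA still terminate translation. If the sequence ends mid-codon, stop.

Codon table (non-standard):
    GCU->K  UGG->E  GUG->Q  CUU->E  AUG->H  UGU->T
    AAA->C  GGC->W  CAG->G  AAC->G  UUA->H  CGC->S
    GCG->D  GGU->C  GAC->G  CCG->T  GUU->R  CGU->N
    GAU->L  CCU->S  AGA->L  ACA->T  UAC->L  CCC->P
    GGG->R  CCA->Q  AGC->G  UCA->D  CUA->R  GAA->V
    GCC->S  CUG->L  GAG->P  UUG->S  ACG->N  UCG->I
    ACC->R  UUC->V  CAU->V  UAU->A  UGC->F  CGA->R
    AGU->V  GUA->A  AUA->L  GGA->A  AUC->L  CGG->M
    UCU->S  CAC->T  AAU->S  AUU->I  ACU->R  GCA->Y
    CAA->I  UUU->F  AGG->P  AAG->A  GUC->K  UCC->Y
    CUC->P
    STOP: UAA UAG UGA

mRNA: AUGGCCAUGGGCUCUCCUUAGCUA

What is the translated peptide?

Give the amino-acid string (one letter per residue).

start AUG at pos 0
pos 0: AUG -> H; peptide=H
pos 3: GCC -> S; peptide=HS
pos 6: AUG -> H; peptide=HSH
pos 9: GGC -> W; peptide=HSHW
pos 12: UCU -> S; peptide=HSHWS
pos 15: CCU -> S; peptide=HSHWSS
pos 18: UAG -> STOP

Answer: HSHWSS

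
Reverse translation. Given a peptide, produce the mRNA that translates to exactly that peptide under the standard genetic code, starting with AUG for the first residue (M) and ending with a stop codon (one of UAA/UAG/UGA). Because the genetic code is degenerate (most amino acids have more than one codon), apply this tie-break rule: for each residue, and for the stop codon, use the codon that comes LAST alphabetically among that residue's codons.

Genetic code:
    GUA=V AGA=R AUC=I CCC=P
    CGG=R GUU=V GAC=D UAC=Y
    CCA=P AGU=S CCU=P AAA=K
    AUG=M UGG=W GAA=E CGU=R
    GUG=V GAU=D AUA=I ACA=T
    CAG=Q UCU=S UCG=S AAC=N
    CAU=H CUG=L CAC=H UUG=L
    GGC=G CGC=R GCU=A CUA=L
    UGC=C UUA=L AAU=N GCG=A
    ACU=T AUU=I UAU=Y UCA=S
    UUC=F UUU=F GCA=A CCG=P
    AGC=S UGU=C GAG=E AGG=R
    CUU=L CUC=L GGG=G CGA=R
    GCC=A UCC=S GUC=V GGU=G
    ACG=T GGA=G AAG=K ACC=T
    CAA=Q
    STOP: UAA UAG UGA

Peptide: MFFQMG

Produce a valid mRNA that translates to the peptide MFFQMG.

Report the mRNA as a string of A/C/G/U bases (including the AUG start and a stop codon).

Answer: mRNA: AUGUUUUUUCAGAUGGGUUGA

Derivation:
residue 1: M -> AUG (start codon)
residue 2: F codons sorted = UUC,UUU -> pick last = UUU
residue 3: F codons sorted = UUC,UUU -> pick last = UUU
residue 4: Q codons sorted = CAA,CAG -> pick last = CAG
residue 5: M -> AUG (only codon)
residue 6: G codons sorted = GGA,GGC,GGG,GGU -> pick last = GGU
terminator: stop codons sorted = UAA,UAG,UGA -> pick last = UGA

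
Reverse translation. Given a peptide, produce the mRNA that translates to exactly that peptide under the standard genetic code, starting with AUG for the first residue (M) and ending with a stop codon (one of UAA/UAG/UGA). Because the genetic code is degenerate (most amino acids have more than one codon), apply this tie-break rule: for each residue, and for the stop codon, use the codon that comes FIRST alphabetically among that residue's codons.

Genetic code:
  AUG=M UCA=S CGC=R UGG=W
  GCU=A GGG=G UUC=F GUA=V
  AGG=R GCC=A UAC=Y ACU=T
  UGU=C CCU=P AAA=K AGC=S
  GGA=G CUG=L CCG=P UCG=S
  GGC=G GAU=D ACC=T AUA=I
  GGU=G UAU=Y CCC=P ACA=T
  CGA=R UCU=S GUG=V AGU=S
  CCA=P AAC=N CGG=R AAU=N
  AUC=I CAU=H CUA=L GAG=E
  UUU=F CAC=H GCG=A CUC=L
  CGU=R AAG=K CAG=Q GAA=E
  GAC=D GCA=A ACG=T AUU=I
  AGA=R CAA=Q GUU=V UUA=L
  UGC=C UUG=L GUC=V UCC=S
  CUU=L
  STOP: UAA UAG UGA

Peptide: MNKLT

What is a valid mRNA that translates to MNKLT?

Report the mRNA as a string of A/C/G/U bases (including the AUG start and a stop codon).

residue 1: M -> AUG (start codon)
residue 2: N codons sorted = AAC,AAU -> pick first = AAC
residue 3: K codons sorted = AAA,AAG -> pick first = AAA
residue 4: L codons sorted = CUA,CUC,CUG,CUU,UUA,UUG -> pick first = CUA
residue 5: T codons sorted = ACA,ACC,ACG,ACU -> pick first = ACA
terminator: stop codons sorted = UAA,UAG,UGA -> pick first = UAA

Answer: mRNA: AUGAACAAACUAACAUAA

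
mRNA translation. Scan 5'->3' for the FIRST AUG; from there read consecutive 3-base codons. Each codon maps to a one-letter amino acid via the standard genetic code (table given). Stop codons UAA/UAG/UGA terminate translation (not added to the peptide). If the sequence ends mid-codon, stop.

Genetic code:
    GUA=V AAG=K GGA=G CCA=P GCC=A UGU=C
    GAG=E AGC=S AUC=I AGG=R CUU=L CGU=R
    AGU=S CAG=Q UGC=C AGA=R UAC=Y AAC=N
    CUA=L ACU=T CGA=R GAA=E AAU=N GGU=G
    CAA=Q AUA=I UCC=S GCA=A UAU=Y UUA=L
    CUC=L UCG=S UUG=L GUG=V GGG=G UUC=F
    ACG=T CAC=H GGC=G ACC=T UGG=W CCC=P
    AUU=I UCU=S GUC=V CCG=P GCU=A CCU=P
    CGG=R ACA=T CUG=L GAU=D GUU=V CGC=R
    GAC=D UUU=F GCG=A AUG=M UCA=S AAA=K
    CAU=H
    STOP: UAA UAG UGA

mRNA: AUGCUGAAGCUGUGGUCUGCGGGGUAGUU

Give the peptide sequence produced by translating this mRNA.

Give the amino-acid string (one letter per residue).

start AUG at pos 0
pos 0: AUG -> M; peptide=M
pos 3: CUG -> L; peptide=ML
pos 6: AAG -> K; peptide=MLK
pos 9: CUG -> L; peptide=MLKL
pos 12: UGG -> W; peptide=MLKLW
pos 15: UCU -> S; peptide=MLKLWS
pos 18: GCG -> A; peptide=MLKLWSA
pos 21: GGG -> G; peptide=MLKLWSAG
pos 24: UAG -> STOP

Answer: MLKLWSAG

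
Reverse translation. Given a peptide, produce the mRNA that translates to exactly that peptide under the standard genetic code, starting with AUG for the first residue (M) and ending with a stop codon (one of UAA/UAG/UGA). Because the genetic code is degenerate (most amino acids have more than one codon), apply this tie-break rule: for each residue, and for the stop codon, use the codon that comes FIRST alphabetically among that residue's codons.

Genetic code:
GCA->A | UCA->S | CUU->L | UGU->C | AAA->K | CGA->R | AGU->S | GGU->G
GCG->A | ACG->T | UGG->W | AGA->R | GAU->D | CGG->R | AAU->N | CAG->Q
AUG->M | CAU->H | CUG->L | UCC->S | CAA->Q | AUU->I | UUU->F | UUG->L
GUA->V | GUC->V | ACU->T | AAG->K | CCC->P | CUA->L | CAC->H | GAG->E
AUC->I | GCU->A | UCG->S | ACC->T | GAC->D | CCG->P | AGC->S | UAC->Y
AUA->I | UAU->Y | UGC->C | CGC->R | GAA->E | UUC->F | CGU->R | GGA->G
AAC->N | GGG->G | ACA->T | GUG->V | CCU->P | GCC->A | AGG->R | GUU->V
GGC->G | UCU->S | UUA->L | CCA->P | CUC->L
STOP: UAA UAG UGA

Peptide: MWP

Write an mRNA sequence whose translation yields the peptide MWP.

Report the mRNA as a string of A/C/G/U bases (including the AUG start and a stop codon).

Answer: mRNA: AUGUGGCCAUAA

Derivation:
residue 1: M -> AUG (start codon)
residue 2: W -> UGG (only codon)
residue 3: P codons sorted = CCA,CCC,CCG,CCU -> pick first = CCA
terminator: stop codons sorted = UAA,UAG,UGA -> pick first = UAA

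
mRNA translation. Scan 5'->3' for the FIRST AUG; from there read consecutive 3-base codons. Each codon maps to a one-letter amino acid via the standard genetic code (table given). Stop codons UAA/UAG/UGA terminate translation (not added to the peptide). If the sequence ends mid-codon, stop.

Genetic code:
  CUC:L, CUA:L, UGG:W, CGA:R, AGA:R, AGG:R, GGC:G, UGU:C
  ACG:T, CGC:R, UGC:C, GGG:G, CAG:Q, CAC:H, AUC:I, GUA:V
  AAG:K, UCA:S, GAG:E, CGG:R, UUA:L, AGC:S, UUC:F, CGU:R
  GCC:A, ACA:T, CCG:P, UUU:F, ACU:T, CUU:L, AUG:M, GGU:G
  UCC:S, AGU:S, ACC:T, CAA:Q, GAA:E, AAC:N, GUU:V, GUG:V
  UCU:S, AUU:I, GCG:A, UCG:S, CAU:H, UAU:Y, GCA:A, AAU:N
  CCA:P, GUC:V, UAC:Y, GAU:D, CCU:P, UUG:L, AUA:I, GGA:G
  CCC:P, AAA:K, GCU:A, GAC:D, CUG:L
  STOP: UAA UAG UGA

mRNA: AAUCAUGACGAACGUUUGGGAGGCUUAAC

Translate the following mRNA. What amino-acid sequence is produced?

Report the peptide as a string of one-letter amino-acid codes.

start AUG at pos 4
pos 4: AUG -> M; peptide=M
pos 7: ACG -> T; peptide=MT
pos 10: AAC -> N; peptide=MTN
pos 13: GUU -> V; peptide=MTNV
pos 16: UGG -> W; peptide=MTNVW
pos 19: GAG -> E; peptide=MTNVWE
pos 22: GCU -> A; peptide=MTNVWEA
pos 25: UAA -> STOP

Answer: MTNVWEA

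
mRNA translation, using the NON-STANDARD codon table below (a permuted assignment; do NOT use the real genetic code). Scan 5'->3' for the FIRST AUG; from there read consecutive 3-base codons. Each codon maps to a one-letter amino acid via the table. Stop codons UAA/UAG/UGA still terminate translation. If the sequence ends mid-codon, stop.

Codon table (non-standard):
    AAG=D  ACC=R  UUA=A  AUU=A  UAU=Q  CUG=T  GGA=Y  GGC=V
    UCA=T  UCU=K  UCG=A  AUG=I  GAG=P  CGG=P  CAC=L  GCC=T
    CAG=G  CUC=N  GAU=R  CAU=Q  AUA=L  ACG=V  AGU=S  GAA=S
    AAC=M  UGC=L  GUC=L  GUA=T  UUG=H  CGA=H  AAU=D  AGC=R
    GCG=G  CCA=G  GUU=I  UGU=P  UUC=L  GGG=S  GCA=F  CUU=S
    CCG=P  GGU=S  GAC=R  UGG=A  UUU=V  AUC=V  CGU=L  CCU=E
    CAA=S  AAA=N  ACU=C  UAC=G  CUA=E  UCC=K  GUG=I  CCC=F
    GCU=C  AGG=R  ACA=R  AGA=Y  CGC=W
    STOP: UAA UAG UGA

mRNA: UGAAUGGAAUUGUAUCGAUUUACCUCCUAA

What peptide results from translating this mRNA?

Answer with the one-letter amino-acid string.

start AUG at pos 3
pos 3: AUG -> I; peptide=I
pos 6: GAA -> S; peptide=IS
pos 9: UUG -> H; peptide=ISH
pos 12: UAU -> Q; peptide=ISHQ
pos 15: CGA -> H; peptide=ISHQH
pos 18: UUU -> V; peptide=ISHQHV
pos 21: ACC -> R; peptide=ISHQHVR
pos 24: UCC -> K; peptide=ISHQHVRK
pos 27: UAA -> STOP

Answer: ISHQHVRK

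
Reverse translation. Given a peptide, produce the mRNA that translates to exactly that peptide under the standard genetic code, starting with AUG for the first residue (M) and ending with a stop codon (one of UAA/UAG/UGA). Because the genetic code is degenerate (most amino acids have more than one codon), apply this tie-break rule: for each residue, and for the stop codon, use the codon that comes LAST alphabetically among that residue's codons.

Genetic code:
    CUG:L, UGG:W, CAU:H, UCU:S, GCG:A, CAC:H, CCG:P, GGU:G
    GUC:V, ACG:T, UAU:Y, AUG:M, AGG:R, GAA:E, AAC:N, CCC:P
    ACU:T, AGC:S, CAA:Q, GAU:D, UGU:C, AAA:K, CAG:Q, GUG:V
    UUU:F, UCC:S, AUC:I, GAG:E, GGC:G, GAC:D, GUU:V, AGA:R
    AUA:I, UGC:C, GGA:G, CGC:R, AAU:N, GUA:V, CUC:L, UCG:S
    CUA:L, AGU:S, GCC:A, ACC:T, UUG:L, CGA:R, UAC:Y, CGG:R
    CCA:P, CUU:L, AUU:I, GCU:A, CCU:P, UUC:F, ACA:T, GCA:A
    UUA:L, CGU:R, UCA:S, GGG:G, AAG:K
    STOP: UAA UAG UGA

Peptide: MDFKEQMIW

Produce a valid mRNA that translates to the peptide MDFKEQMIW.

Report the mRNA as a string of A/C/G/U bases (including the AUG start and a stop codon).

Answer: mRNA: AUGGAUUUUAAGGAGCAGAUGAUUUGGUGA

Derivation:
residue 1: M -> AUG (start codon)
residue 2: D codons sorted = GAC,GAU -> pick last = GAU
residue 3: F codons sorted = UUC,UUU -> pick last = UUU
residue 4: K codons sorted = AAA,AAG -> pick last = AAG
residue 5: E codons sorted = GAA,GAG -> pick last = GAG
residue 6: Q codons sorted = CAA,CAG -> pick last = CAG
residue 7: M -> AUG (only codon)
residue 8: I codons sorted = AUA,AUC,AUU -> pick last = AUU
residue 9: W -> UGG (only codon)
terminator: stop codons sorted = UAA,UAG,UGA -> pick last = UGA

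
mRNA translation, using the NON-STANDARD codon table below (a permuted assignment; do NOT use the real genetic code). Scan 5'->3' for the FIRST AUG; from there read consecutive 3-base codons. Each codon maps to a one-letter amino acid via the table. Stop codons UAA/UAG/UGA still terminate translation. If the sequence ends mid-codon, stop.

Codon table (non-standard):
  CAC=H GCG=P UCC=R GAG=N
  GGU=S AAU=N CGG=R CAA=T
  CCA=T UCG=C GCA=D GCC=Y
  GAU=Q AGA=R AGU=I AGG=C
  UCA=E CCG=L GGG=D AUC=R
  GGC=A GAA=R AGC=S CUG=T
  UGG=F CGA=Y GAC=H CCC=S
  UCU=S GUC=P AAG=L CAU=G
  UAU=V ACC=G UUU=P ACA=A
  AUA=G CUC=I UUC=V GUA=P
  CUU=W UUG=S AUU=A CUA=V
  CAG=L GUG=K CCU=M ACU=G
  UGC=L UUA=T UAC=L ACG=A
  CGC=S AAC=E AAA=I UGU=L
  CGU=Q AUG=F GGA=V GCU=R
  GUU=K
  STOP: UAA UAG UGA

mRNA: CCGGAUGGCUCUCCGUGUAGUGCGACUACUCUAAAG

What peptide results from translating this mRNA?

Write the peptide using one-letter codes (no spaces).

start AUG at pos 4
pos 4: AUG -> F; peptide=F
pos 7: GCU -> R; peptide=FR
pos 10: CUC -> I; peptide=FRI
pos 13: CGU -> Q; peptide=FRIQ
pos 16: GUA -> P; peptide=FRIQP
pos 19: GUG -> K; peptide=FRIQPK
pos 22: CGA -> Y; peptide=FRIQPKY
pos 25: CUA -> V; peptide=FRIQPKYV
pos 28: CUC -> I; peptide=FRIQPKYVI
pos 31: UAA -> STOP

Answer: FRIQPKYVI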